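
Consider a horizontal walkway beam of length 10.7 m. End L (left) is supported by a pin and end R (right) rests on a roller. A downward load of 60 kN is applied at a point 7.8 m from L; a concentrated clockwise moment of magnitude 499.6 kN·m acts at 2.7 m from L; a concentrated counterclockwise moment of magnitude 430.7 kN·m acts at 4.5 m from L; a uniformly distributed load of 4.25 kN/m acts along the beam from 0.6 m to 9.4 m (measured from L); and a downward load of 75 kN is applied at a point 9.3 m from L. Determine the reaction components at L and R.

Resultant of the distributed load: 4.25 × 8.8 = 37.4 kN at 5 m from L.
ΣM about L: R_y·10.7 − 60·7.8 − 499.6 + 430.7 − (4.25·8.8)·5 − 75·9.3 = 0 → R_y = 1421.4/10.7 = 132.841 ≈ 132.8 kN.
ΣF_y = 0: L_y + 132.841 − 60 − 4.25·8.8 − 75 = 0 → L_y = 39.56 kN.
ΣF_x = 0: no horizontal applied forces, so L_x = 0.

L_x = 0, L_y = 39.56 kN, R_y = 132.8 kN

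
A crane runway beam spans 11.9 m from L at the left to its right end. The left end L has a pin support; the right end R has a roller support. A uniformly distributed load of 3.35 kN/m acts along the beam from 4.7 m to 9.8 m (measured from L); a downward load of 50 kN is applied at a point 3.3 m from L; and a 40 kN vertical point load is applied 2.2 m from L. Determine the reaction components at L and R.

Resultant of the distributed load: 3.35 × 5.1 = 17.085 kN at 7.25 m from L.
Moments about L: R_y·11.9 − (3.35·5.1)·7.25 − 50·3.3 − 40·2.2 = 0 → R_y = 376.86625/11.9 = 31.6694 ≈ 31.67 kN.
ΣF_y = 0: L_y + 31.6694 − 3.35·5.1 − 50 − 40 = 0 → L_y = 75.42 kN.
ΣF_x = 0: no horizontal applied forces, so L_x = 0.

L_x = 0, L_y = 75.42 kN, R_y = 31.67 kN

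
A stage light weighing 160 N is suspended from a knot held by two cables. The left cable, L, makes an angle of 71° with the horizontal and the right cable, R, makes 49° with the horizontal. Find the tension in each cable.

ΣF_x = 0: −T_L·cos71° + T_R·cos49° = 0 → T_R = 0.496248·T_L.
ΣF_y = 0: T_L·sin71° + T_R·sin49° = 160.
Substitute: T_L·(0.945519 + 0.496248·0.75471) = 160 → T_L = 121.208 ≈ 121.2 N.
Then T_R = 0.496248 × 121.208 = 60.15 N.

T_L = 121.2 N, T_R = 60.15 N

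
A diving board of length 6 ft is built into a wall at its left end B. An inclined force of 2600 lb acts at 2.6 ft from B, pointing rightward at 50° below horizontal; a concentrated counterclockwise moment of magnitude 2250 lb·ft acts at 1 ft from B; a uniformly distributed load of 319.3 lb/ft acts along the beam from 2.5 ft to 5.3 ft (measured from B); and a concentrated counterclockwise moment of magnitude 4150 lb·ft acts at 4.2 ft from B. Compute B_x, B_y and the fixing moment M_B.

B_x = -1671 lb, B_y = 2886 lb, M_B = 2265 lb·ft

Resultant of the distributed load: 319.3 × 2.8 = 894.04 lb at 3.9 ft from B.
ΣF_x = 0: B_x + 2600·cos50° = 0 → B_x = -1671 lb.
ΣF_y = 0: B_y − 2600·sin50° − 319.3·2.8 = 0 → B_y = 2886 lb.
ΣM about B: M_B − 2600·sin50°·2.6 + 2250 − (319.3·2.8)·3.9 + 4150 = 0 → M_B = 2265 lb·ft.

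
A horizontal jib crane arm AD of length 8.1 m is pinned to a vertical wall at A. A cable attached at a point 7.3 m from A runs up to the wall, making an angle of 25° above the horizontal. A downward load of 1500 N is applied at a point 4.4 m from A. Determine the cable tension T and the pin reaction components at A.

T = 2139 N, A_x = 1939 N, A_y = 595.9 N

ΣM about A: T·sin25°·7.3 − 1500·4.4 = 0 → T = 6600/(7.3·0.422618) = 2139.31 ≈ 2139 N.
ΣF_x = 0: A_x − T·cos25° = 0 → A_x = 2139.31 × 0.906308 = 1939 N.
ΣF_y = 0: A_y + T·sin25° − 1500 = 0 → A_y = 1500 − 2139.31 × 0.422618 = 595.9 N.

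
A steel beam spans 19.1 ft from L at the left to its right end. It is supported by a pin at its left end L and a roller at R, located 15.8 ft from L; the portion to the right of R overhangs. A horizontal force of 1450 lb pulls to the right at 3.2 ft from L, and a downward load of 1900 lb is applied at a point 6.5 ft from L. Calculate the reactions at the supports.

L_x = -1450 lb, L_y = 1118 lb, R_y = 781.6 lb

Taking moments about L: R_y·15.8 − 1900·6.5 = 0 → R_y = 12350/15.8 = 781.646 ≈ 781.6 lb.
ΣF_y = 0: L_y + 781.646 − 1900 = 0 → L_y = 1118 lb.
ΣF_x = 0: L_x + 1450 = 0 → L_x = -1450 lb.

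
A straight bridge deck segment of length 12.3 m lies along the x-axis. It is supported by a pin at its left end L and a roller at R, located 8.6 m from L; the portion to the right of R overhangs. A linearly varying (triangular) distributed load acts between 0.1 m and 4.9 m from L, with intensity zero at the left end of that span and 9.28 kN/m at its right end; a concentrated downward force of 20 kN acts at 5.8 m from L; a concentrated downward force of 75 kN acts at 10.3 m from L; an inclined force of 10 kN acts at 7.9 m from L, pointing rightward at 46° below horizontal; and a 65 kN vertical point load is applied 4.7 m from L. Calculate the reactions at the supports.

Resultant of the triangular load: ½ × 9.28 × 4.8 = 22.272 kN, acting at 3.3 m from L (one-third of the span from the peak).
Taking moments about L: R_y·8.6 − (½·9.28·4.8)·3.3 − 20·5.8 − 75·10.3 − 10·sin46°·7.9 − 65·4.7 = 0 → R_y = 1324.33/8.6 = 153.992 ≈ 154.0 kN.
ΣF_y = 0: L_y + 153.992 − ½·9.28·4.8 − 20 − 75 − 10·sin46° − 65 = 0 → L_y = 35.47 kN.
ΣF_x = 0: L_x + 10·cos46° = 0 → L_x = -6.947 kN.

L_x = -6.947 kN, L_y = 35.47 kN, R_y = 154.0 kN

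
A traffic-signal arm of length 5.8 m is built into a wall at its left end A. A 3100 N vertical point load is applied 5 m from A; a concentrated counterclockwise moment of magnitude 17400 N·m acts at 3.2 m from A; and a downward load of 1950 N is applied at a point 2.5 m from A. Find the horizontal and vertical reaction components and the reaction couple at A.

A_x = 0, A_y = 5050 N, M_A = 2975 N·m

ΣF_x = 0: A_x = 0.
ΣF_y = 0: A_y − 3100 − 1950 = 0 → A_y = 5050 N.
ΣM about A: M_A − 3100·5 + 17400 − 1950·2.5 = 0 → M_A = 2975 N·m.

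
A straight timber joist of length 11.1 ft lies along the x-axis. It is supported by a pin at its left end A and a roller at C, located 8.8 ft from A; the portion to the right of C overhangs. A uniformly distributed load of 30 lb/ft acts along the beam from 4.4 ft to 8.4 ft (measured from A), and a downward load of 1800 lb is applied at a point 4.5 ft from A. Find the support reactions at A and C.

Resultant of the distributed load: 30 × 4 = 120 lb at 6.4 ft from A.
ΣM about A: C_y·8.8 − (30·4)·6.4 − 1800·4.5 = 0 → C_y = 8868/8.8 = 1007.73 ≈ 1008 lb.
ΣF_y = 0: A_y + 1007.73 − 30·4 − 1800 = 0 → A_y = 912.3 lb.
ΣF_x = 0: no horizontal applied forces, so A_x = 0.

A_x = 0, A_y = 912.3 lb, C_y = 1008 lb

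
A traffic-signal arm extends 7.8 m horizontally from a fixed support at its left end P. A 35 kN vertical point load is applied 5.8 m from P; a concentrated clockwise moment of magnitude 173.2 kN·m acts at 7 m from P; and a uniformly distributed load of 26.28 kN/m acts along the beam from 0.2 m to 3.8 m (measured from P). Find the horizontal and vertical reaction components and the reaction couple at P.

P_x = 0, P_y = 129.6 kN, M_P = 565.4 kN·m

Resultant of the distributed load: 26.28 × 3.6 = 94.608 kN at 2 m from P.
ΣF_x = 0: P_x = 0.
ΣF_y = 0: P_y − 35 − 26.28·3.6 = 0 → P_y = 129.6 kN.
ΣM about P: M_P − 35·5.8 − 173.2 − (26.28·3.6)·2 = 0 → M_P = 565.4 kN·m.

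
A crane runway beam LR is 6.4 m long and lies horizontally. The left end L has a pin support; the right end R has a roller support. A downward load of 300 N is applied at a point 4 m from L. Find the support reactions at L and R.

Taking moments about L: R_y·6.4 − 300·4 = 0 → R_y = 1200/6.4 = 187.5 N.
ΣF_y = 0: L_y + 187.5 − 300 = 0 → L_y = 112.5 N.
ΣF_x = 0: no horizontal applied forces, so L_x = 0.

L_x = 0, L_y = 112.5 N, R_y = 187.5 N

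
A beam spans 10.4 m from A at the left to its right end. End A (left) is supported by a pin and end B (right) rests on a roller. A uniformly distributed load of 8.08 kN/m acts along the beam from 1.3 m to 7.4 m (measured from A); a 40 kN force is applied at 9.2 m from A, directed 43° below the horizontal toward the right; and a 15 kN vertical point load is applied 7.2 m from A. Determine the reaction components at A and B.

A_x = -29.25 kN, A_y = 36.44 kN, B_y = 55.13 kN

Resultant of the distributed load: 8.08 × 6.1 = 49.288 kN at 4.35 m from A.
Taking moments about A: B_y·10.4 − (8.08·6.1)·4.35 − 40·sin43°·9.2 − 15·7.2 = 0 → B_y = 573.378/10.4 = 55.1325 ≈ 55.13 kN.
ΣF_y = 0: A_y + 55.1325 − 8.08·6.1 − 40·sin43° − 15 = 0 → A_y = 36.44 kN.
ΣF_x = 0: A_x + 40·cos43° = 0 → A_x = -29.25 kN.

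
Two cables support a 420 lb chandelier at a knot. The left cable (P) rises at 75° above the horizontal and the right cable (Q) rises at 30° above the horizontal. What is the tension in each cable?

ΣF_x = 0: −T_P·cos75° + T_Q·cos30° = 0 → T_Q = 0.298858·T_P.
ΣF_y = 0: T_P·sin75° + T_Q·sin30° = 420.
Substitute: T_P·(0.965926 + 0.298858·0.5) = 420 → T_P = 376.562 ≈ 376.6 lb.
Then T_Q = 0.298858 × 376.562 = 112.5 lb.

T_P = 376.6 lb, T_Q = 112.5 lb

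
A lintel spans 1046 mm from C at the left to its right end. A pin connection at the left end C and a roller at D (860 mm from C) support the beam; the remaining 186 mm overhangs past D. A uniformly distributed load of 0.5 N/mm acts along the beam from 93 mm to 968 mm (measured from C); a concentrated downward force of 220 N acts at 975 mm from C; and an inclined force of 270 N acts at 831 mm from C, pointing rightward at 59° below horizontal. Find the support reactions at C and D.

C_x = -139.1 N, C_y = 146.0 N, D_y = 742.9 N

Resultant of the distributed load: 0.5 × 875 = 437.5 N at 530.5 mm from C.
Moments about C: D_y·860 − (0.5·875)·530.5 − 220·975 − 270·sin59°·831 = 0 → D_y = 638916/860 = 742.926 ≈ 742.9 N.
ΣF_y = 0: C_y + 742.926 − 0.5·875 − 220 − 270·sin59° = 0 → C_y = 146.0 N.
ΣF_x = 0: C_x + 270·cos59° = 0 → C_x = -139.1 N.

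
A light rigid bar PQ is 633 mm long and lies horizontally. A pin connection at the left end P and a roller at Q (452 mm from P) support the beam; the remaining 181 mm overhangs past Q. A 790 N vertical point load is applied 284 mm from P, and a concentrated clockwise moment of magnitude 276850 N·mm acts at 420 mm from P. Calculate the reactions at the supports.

P_x = 0, P_y = -318.9 N, Q_y = 1109 N

Moments about P: Q_y·452 − 790·284 − 276850 = 0 → Q_y = 501210/452 = 1108.87 ≈ 1109 N.
ΣF_y = 0: P_y + 1108.87 − 790 = 0 → P_y = -318.9 N.
ΣF_x = 0: no horizontal applied forces, so P_x = 0.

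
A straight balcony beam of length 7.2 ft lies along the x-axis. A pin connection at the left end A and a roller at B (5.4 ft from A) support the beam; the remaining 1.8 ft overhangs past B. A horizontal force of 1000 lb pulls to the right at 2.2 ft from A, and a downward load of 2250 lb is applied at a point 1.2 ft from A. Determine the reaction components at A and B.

A_x = -1000 lb, A_y = 1750 lb, B_y = 500.0 lb

Moments about A: B_y·5.4 − 2250·1.2 = 0 → B_y = 2700/5.4 = 500.0 lb.
ΣF_y = 0: A_y + 500 − 2250 = 0 → A_y = 1750 lb.
ΣF_x = 0: A_x + 1000 = 0 → A_x = -1000 lb.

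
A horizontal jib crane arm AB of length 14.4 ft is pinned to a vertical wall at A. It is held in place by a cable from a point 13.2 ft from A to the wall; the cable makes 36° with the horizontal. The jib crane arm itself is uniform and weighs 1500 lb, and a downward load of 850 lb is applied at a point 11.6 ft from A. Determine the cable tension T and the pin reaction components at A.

T = 2663 lb, A_x = 2154 lb, A_y = 784.8 lb

ΣM about A: T·sin36°·13.2 − 1500·7.2 − 850·11.6 = 0 → T = 20660/(13.2·0.587785) = 2662.8 ≈ 2663 lb.
ΣF_x = 0: A_x − T·cos36° = 0 → A_x = 2662.8 × 0.809017 = 2154 lb.
ΣF_y = 0: A_y + T·sin36° − 1500 − 850 = 0 → A_y = 2350 − 2662.8 × 0.587785 = 784.8 lb.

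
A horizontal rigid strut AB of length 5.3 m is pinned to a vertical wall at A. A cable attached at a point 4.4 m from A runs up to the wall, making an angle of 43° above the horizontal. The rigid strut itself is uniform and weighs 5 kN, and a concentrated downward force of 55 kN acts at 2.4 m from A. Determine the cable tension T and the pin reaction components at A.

ΣM about A: T·sin43°·4.4 − 5·2.65 − 55·2.4 = 0 → T = 145.25/(4.4·0.681998) = 48.4039 ≈ 48.40 kN.
ΣF_x = 0: A_x − T·cos43° = 0 → A_x = 48.4039 × 0.731354 = 35.40 kN.
ΣF_y = 0: A_y + T·sin43° − 5 − 55 = 0 → A_y = 60 − 48.4039 × 0.681998 = 26.99 kN.

T = 48.40 kN, A_x = 35.40 kN, A_y = 26.99 kN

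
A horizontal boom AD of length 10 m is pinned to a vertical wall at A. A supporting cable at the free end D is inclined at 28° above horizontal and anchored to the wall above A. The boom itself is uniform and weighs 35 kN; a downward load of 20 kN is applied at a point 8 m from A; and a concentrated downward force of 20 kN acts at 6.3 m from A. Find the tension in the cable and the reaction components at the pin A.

T = 98.20 kN, A_x = 86.70 kN, A_y = 28.90 kN

ΣM about A: T·sin28°·10 − 35·5 − 20·8 − 20·6.3 = 0 → T = 461/(10·0.469472) = 98.1954 ≈ 98.20 kN.
ΣF_x = 0: A_x − T·cos28° = 0 → A_x = 98.1954 × 0.882948 = 86.70 kN.
ΣF_y = 0: A_y + T·sin28° − 35 − 20 − 20 = 0 → A_y = 75 − 98.1954 × 0.469472 = 28.90 kN.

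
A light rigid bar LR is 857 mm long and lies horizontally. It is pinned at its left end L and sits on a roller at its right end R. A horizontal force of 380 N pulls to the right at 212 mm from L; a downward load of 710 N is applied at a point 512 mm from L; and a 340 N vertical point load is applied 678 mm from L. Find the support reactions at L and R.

Moments about L: R_y·857 − 710·512 − 340·678 = 0 → R_y = 594040/857 = 693.162 ≈ 693.2 N.
ΣF_y = 0: L_y + 693.162 − 710 − 340 = 0 → L_y = 356.8 N.
ΣF_x = 0: L_x + 380 = 0 → L_x = -380.0 N.

L_x = -380.0 N, L_y = 356.8 N, R_y = 693.2 N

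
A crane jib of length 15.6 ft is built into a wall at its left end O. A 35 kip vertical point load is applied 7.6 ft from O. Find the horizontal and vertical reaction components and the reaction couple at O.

O_x = 0, O_y = 35.00 kip, M_O = 266.0 kip·ft

ΣF_x = 0: O_x = 0.
ΣF_y = 0: O_y − 35 = 0 → O_y = 35.00 kip.
ΣM about O: M_O − 35·7.6 = 0 → M_O = 266.0 kip·ft.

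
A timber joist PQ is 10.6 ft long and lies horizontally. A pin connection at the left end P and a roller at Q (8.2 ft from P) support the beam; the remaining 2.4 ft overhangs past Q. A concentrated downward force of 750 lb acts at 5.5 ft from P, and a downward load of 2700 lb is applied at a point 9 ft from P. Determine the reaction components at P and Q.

ΣM about P: Q_y·8.2 − 750·5.5 − 2700·9 = 0 → Q_y = 28425/8.2 = 3466.46 ≈ 3466 lb.
ΣF_y = 0: P_y + 3466.46 − 750 − 2700 = 0 → P_y = -16.46 lb.
ΣF_x = 0: no horizontal applied forces, so P_x = 0.

P_x = 0, P_y = -16.46 lb, Q_y = 3466 lb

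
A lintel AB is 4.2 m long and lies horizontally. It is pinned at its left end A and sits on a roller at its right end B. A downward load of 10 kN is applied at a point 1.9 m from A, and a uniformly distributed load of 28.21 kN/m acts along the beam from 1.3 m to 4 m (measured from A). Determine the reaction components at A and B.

A_x = 0, A_y = 33.59 kN, B_y = 52.58 kN

Resultant of the distributed load: 28.21 × 2.7 = 76.167 kN at 2.65 m from A.
ΣM about A: B_y·4.2 − 10·1.9 − (28.21·2.7)·2.65 = 0 → B_y = 220.84255/4.2 = 52.5816 ≈ 52.58 kN.
ΣF_y = 0: A_y + 52.5816 − 10 − 28.21·2.7 = 0 → A_y = 33.59 kN.
ΣF_x = 0: no horizontal applied forces, so A_x = 0.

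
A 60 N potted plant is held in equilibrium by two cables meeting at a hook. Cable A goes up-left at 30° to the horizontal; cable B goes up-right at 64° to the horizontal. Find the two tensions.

ΣF_x = 0: −T_A·cos30° + T_B·cos64° = 0 → T_B = 1.97555·T_A.
ΣF_y = 0: T_A·sin30° + T_B·sin64° = 60.
Substitute: T_A·(0.5 + 1.97555·0.898794) = 60 → T_A = 26.3665 ≈ 26.37 N.
Then T_B = 1.97555 × 26.3665 = 52.09 N.

T_A = 26.37 N, T_B = 52.09 N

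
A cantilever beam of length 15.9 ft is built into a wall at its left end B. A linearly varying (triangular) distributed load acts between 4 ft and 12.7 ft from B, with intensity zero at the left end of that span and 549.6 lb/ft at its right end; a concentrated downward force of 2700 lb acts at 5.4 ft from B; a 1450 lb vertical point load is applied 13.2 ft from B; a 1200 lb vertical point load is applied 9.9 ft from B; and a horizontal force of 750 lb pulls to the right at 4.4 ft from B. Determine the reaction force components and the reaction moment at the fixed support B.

Resultant of the triangular load: ½ × 549.6 × 8.7 = 2390.76 lb, acting at 9.8 ft from B (one-third of the span from the peak).
ΣF_x = 0: B_x + 750 = 0 → B_x = -750.0 lb.
ΣF_y = 0: B_y − ½·549.6·8.7 − 2700 − 1450 − 1200 = 0 → B_y = 7741 lb.
ΣM about B: M_B − (½·549.6·8.7)·9.8 − 2700·5.4 − 1450·13.2 − 1200·9.9 = 0 → M_B = 69030 lb·ft.

B_x = -750.0 lb, B_y = 7741 lb, M_B = 69030 lb·ft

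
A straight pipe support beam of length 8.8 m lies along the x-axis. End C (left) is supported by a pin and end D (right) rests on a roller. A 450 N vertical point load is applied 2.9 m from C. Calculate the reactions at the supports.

Moments about C: D_y·8.8 − 450·2.9 = 0 → D_y = 1305/8.8 = 148.295 ≈ 148.3 N.
ΣF_y = 0: C_y + 148.295 − 450 = 0 → C_y = 301.7 N.
ΣF_x = 0: no horizontal applied forces, so C_x = 0.

C_x = 0, C_y = 301.7 N, D_y = 148.3 N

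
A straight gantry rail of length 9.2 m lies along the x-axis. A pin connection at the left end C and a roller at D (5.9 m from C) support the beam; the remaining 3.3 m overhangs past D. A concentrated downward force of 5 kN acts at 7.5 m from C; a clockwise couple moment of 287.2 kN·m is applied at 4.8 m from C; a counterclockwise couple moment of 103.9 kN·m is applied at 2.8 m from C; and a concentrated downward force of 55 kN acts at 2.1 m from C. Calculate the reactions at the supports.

Moments about C: D_y·5.9 − 5·7.5 − 287.2 + 103.9 − 55·2.1 = 0 → D_y = 336.3/5.9 = 57.00 kN.
ΣF_y = 0: C_y + 57 − 5 − 55 = 0 → C_y = 3.000 kN.
ΣF_x = 0: no horizontal applied forces, so C_x = 0.

C_x = 0, C_y = 3.000 kN, D_y = 57.00 kN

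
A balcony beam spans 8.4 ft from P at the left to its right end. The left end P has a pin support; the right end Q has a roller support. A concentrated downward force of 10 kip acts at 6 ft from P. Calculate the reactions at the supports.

P_x = 0, P_y = 2.857 kip, Q_y = 7.143 kip

ΣM about P: Q_y·8.4 − 10·6 = 0 → Q_y = 60/8.4 = 7.14286 ≈ 7.143 kip.
ΣF_y = 0: P_y + 7.14286 − 10 = 0 → P_y = 2.857 kip.
ΣF_x = 0: no horizontal applied forces, so P_x = 0.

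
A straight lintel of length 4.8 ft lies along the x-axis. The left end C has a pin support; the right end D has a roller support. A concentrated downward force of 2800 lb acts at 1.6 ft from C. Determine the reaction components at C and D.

ΣM about C: D_y·4.8 − 2800·1.6 = 0 → D_y = 4480/4.8 = 933.333 ≈ 933.3 lb.
ΣF_y = 0: C_y + 933.333 − 2800 = 0 → C_y = 1867 lb.
ΣF_x = 0: no horizontal applied forces, so C_x = 0.

C_x = 0, C_y = 1867 lb, D_y = 933.3 lb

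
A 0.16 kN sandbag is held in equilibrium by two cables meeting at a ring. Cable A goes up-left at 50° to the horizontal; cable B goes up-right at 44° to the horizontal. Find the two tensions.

T_A = 0.1154 kN, T_B = 0.1031 kN

ΣF_x = 0: −T_A·cos50° + T_B·cos44° = 0 → T_B = 0.89358·T_A.
ΣF_y = 0: T_A·sin50° + T_B·sin44° = 0.16.
Substitute: T_A·(0.766044 + 0.89358·0.694658) = 0.16 → T_A = 0.115375 ≈ 0.1154 kN.
Then T_B = 0.89358 × 0.115375 = 0.1031 kN.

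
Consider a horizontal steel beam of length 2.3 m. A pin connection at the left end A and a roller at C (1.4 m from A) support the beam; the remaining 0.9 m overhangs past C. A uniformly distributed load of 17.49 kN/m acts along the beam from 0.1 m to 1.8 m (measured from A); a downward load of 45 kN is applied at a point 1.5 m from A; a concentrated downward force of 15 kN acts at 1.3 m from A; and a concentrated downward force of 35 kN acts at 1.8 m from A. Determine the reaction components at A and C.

A_x = 0, A_y = -2.586 kN, C_y = 127.3 kN

Resultant of the distributed load: 17.49 × 1.7 = 29.733 kN at 0.95 m from A.
ΣM about A: C_y·1.4 − (17.49·1.7)·0.95 − 45·1.5 − 15·1.3 − 35·1.8 = 0 → C_y = 178.24635/1.4 = 127.319 ≈ 127.3 kN.
ΣF_y = 0: A_y + 127.319 − 17.49·1.7 − 45 − 15 − 35 = 0 → A_y = -2.586 kN.
ΣF_x = 0: no horizontal applied forces, so A_x = 0.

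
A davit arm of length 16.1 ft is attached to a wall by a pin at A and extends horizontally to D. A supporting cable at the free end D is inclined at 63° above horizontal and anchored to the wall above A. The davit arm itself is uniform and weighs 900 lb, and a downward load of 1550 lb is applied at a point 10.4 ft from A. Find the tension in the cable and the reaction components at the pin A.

ΣM about A: T·sin63°·16.1 − 900·8.05 − 1550·10.4 = 0 → T = 23365/(16.1·0.891007) = 1628.77 ≈ 1629 lb.
ΣF_x = 0: A_x − T·cos63° = 0 → A_x = 1628.77 × 0.45399 = 739.4 lb.
ΣF_y = 0: A_y + T·sin63° − 900 − 1550 = 0 → A_y = 2450 − 1628.77 × 0.891007 = 998.8 lb.

T = 1629 lb, A_x = 739.4 lb, A_y = 998.8 lb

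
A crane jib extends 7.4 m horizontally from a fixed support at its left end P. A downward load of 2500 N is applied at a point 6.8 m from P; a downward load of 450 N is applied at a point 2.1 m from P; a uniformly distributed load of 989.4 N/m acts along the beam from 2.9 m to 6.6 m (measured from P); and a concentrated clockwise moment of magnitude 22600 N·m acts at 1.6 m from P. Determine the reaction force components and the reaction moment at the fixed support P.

P_x = 0, P_y = 6611 N, M_P = 57930 N·m

Resultant of the distributed load: 989.4 × 3.7 = 3660.78 N at 4.75 m from P.
ΣF_x = 0: P_x = 0.
ΣF_y = 0: P_y − 2500 − 450 − 989.4·3.7 = 0 → P_y = 6611 N.
ΣM about P: M_P − 2500·6.8 − 450·2.1 − (989.4·3.7)·4.75 − 22600 = 0 → M_P = 57930 N·m.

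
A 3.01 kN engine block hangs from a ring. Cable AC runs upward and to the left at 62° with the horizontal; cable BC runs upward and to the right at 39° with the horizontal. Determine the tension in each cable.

ΣF_x = 0: −T_AC·cos62° + T_BC·cos39° = 0 → T_BC = 0.604097·T_AC.
ΣF_y = 0: T_AC·sin62° + T_BC·sin39° = 3.01.
Substitute: T_AC·(0.882948 + 0.604097·0.62932) = 3.01 → T_AC = 2.38299 ≈ 2.383 kN.
Then T_BC = 0.604097 × 2.38299 = 1.440 kN.

T_AC = 2.383 kN, T_BC = 1.440 kN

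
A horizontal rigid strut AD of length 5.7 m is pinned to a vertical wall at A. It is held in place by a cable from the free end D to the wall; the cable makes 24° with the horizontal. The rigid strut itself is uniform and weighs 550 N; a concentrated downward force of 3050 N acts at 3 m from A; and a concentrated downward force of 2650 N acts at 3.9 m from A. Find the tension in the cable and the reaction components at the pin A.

ΣM about A: T·sin24°·5.7 − 550·2.85 − 3050·3 − 2650·3.9 = 0 → T = 21052.5/(5.7·0.406737) = 9080.61 ≈ 9081 N.
ΣF_x = 0: A_x − T·cos24° = 0 → A_x = 9080.61 × 0.913545 = 8296 N.
ΣF_y = 0: A_y + T·sin24° − 550 − 3050 − 2650 = 0 → A_y = 6250 − 9080.61 × 0.406737 = 2557 N.

T = 9081 N, A_x = 8296 N, A_y = 2557 N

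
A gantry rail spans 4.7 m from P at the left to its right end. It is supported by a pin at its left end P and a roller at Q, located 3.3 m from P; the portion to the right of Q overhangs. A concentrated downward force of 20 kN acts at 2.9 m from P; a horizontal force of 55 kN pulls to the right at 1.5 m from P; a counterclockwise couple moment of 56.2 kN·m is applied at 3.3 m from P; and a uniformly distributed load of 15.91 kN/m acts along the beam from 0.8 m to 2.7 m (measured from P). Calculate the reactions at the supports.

Resultant of the distributed load: 15.91 × 1.9 = 30.229 kN at 1.75 m from P.
Taking moments about P: Q_y·3.3 − 20·2.9 + 56.2 − (15.91·1.9)·1.75 = 0 → Q_y = 54.70075/3.3 = 16.576 ≈ 16.58 kN.
ΣF_y = 0: P_y + 16.576 − 20 − 15.91·1.9 = 0 → P_y = 33.65 kN.
ΣF_x = 0: P_x + 55 = 0 → P_x = -55.00 kN.

P_x = -55.00 kN, P_y = 33.65 kN, Q_y = 16.58 kN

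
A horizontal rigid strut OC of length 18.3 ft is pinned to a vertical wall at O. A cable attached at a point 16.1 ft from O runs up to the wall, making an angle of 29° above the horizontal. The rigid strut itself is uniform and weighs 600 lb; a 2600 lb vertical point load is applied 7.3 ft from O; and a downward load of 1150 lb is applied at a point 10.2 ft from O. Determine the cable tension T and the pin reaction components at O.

T = 4638 lb, O_x = 4056 lb, O_y = 2102 lb

ΣM about O: T·sin29°·16.1 − 600·9.15 − 2600·7.3 − 1150·10.2 = 0 → T = 36200/(16.1·0.48481) = 4637.79 ≈ 4638 lb.
ΣF_x = 0: O_x − T·cos29° = 0 → O_x = 4637.79 × 0.87462 = 4056 lb.
ΣF_y = 0: O_y + T·sin29° − 600 − 2600 − 1150 = 0 → O_y = 4350 − 4637.79 × 0.48481 = 2102 lb.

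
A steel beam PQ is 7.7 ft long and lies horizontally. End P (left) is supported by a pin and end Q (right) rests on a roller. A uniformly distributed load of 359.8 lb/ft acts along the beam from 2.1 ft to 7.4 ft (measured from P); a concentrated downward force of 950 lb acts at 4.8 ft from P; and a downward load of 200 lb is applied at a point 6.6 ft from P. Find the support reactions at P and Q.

P_x = 0, P_y = 1117 lb, Q_y = 1940 lb

Resultant of the distributed load: 359.8 × 5.3 = 1906.94 lb at 4.75 ft from P.
Taking moments about P: Q_y·7.7 − (359.8·5.3)·4.75 − 950·4.8 − 200·6.6 = 0 → Q_y = 14937.965/7.7 = 1940 lb.
ΣF_y = 0: P_y + 1940 − 359.8·5.3 − 950 − 200 = 0 → P_y = 1117 lb.
ΣF_x = 0: no horizontal applied forces, so P_x = 0.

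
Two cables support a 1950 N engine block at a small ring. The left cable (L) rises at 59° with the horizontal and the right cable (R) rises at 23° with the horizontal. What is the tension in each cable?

T_L = 1813 N, T_R = 1014 N

ΣF_x = 0: −T_L·cos59° + T_R·cos23° = 0 → T_R = 0.559517·T_L.
ΣF_y = 0: T_L·sin59° + T_R·sin23° = 1950.
Substitute: T_L·(0.857167 + 0.559517·0.390731) = 1950 → T_L = 1812.63 ≈ 1813 N.
Then T_R = 0.559517 × 1812.63 = 1014 N.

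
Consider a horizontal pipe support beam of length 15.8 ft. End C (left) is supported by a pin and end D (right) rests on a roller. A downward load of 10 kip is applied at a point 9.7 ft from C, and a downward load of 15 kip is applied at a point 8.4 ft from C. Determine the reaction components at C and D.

ΣM about C: D_y·15.8 − 10·9.7 − 15·8.4 = 0 → D_y = 223/15.8 = 14.1139 ≈ 14.11 kip.
ΣF_y = 0: C_y + 14.1139 − 10 − 15 = 0 → C_y = 10.89 kip.
ΣF_x = 0: no horizontal applied forces, so C_x = 0.

C_x = 0, C_y = 10.89 kip, D_y = 14.11 kip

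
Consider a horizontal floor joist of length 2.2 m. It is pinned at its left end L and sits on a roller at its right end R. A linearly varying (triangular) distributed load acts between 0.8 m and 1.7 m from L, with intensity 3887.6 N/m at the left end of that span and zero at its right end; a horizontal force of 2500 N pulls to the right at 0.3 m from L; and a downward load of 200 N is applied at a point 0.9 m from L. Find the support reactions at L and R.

Resultant of the triangular load: ½ × 3887.6 × 0.9 = 1749.42 N, acting at 1.1 m from L (one-third of the span from the peak).
Moments about L: R_y·2.2 − (½·3887.6·0.9)·1.1 − 200·0.9 = 0 → R_y = 2104.362/2.2 = 956.528 ≈ 956.5 N.
ΣF_y = 0: L_y + 956.528 − ½·3887.6·0.9 − 200 = 0 → L_y = 992.9 N.
ΣF_x = 0: L_x + 2500 = 0 → L_x = -2500 N.

L_x = -2500 N, L_y = 992.9 N, R_y = 956.5 N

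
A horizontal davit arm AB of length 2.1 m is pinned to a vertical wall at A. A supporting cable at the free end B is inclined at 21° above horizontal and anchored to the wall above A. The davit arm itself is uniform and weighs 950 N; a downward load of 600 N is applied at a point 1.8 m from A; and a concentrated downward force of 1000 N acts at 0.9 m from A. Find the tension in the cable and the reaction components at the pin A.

T = 3956 N, A_x = 3694 N, A_y = 1132 N

ΣM about A: T·sin21°·2.1 − 950·1.05 − 600·1.8 − 1000·0.9 = 0 → T = 2977.5/(2.1·0.358368) = 3956.43 ≈ 3956 N.
ΣF_x = 0: A_x − T·cos21° = 0 → A_x = 3956.43 × 0.93358 = 3694 N.
ΣF_y = 0: A_y + T·sin21° − 950 − 600 − 1000 = 0 → A_y = 2550 − 3956.43 × 0.358368 = 1132 N.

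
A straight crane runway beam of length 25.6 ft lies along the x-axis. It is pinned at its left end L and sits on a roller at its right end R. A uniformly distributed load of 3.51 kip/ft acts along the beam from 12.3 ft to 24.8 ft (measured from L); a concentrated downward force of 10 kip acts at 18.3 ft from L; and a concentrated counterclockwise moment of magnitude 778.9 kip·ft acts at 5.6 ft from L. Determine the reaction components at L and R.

Resultant of the distributed load: 3.51 × 12.5 = 43.875 kip at 18.55 ft from L.
ΣM about L: R_y·25.6 − (3.51·12.5)·18.55 − 10·18.3 + 778.9 = 0 → R_y = 217.98125/25.6 = 8.51489 ≈ 8.515 kip.
ΣF_y = 0: L_y + 8.51489 − 3.51·12.5 − 10 = 0 → L_y = 45.36 kip.
ΣF_x = 0: no horizontal applied forces, so L_x = 0.

L_x = 0, L_y = 45.36 kip, R_y = 8.515 kip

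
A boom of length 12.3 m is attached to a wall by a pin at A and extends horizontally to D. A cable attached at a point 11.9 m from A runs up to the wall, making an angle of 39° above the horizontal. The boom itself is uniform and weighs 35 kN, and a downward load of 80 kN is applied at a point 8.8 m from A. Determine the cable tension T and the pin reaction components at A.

ΣM about A: T·sin39°·11.9 − 35·6.15 − 80·8.8 = 0 → T = 919.25/(11.9·0.62932) = 122.748 ≈ 122.7 kN.
ΣF_x = 0: A_x − T·cos39° = 0 → A_x = 122.748 × 0.777146 = 95.39 kN.
ΣF_y = 0: A_y + T·sin39° − 35 − 80 = 0 → A_y = 115 − 122.748 × 0.62932 = 37.75 kN.

T = 122.7 kN, A_x = 95.39 kN, A_y = 37.75 kN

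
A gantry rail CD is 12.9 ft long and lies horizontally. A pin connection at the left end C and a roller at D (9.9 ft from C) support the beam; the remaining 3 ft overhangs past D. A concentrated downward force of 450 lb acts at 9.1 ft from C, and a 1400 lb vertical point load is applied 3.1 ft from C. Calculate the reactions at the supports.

C_x = 0, C_y = 998.0 lb, D_y = 852.0 lb

Moments about C: D_y·9.9 − 450·9.1 − 1400·3.1 = 0 → D_y = 8435/9.9 = 852.02 ≈ 852.0 lb.
ΣF_y = 0: C_y + 852.02 − 450 − 1400 = 0 → C_y = 998.0 lb.
ΣF_x = 0: no horizontal applied forces, so C_x = 0.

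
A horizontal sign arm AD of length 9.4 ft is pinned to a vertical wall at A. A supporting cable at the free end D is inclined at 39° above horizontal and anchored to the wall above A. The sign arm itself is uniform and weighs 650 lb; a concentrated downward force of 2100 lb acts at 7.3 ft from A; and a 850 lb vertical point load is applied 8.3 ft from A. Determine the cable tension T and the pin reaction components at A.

T = 4300 lb, A_x = 3342 lb, A_y = 893.6 lb

ΣM about A: T·sin39°·9.4 − 650·4.7 − 2100·7.3 − 850·8.3 = 0 → T = 25440/(9.4·0.62932) = 4300.49 ≈ 4300 lb.
ΣF_x = 0: A_x − T·cos39° = 0 → A_x = 4300.49 × 0.777146 = 3342 lb.
ΣF_y = 0: A_y + T·sin39° − 650 − 2100 − 850 = 0 → A_y = 3600 − 4300.49 × 0.62932 = 893.6 lb.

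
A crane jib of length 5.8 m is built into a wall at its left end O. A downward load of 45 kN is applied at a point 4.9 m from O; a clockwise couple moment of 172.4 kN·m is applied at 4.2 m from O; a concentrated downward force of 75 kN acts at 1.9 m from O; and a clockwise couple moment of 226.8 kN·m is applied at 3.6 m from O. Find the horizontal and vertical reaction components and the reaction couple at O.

O_x = 0, O_y = 120.0 kN, M_O = 762.2 kN·m

ΣF_x = 0: O_x = 0.
ΣF_y = 0: O_y − 45 − 75 = 0 → O_y = 120.0 kN.
ΣM about O: M_O − 45·4.9 − 172.4 − 75·1.9 − 226.8 = 0 → M_O = 762.2 kN·m.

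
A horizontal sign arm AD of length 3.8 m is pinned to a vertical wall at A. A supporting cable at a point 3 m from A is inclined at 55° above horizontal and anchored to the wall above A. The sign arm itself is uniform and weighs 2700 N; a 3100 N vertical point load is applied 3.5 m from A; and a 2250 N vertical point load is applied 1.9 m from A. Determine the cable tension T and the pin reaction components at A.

T = 8242 N, A_x = 4728 N, A_y = 1298 N

ΣM about A: T·sin55°·3 − 2700·1.9 − 3100·3.5 − 2250·1.9 = 0 → T = 20255/(3·0.819152) = 8242.26 ≈ 8242 N.
ΣF_x = 0: A_x − T·cos55° = 0 → A_x = 8242.26 × 0.573576 = 4728 N.
ΣF_y = 0: A_y + T·sin55° − 2700 − 3100 − 2250 = 0 → A_y = 8050 − 8242.26 × 0.819152 = 1298 N.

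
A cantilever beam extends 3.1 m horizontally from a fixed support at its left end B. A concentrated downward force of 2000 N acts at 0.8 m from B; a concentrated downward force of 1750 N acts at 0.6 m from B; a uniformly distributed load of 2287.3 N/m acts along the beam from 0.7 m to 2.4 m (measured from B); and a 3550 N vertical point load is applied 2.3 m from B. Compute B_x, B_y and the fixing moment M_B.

B_x = 0, B_y = 11190 N, M_B = 16840 N·m

Resultant of the distributed load: 2287.3 × 1.7 = 3888.41 N at 1.55 m from B.
ΣF_x = 0: B_x = 0.
ΣF_y = 0: B_y − 2000 − 1750 − 2287.3·1.7 − 3550 = 0 → B_y = 11190 N.
ΣM about B: M_B − 2000·0.8 − 1750·0.6 − (2287.3·1.7)·1.55 − 3550·2.3 = 0 → M_B = 16840 N·m.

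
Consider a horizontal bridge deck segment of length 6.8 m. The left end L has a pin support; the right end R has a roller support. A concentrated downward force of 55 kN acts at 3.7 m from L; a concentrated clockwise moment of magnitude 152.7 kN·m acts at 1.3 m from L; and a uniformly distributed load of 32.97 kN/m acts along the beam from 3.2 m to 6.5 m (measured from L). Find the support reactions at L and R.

Resultant of the distributed load: 32.97 × 3.3 = 108.801 kN at 4.85 m from L.
ΣM about L: R_y·6.8 − 55·3.7 − 152.7 − (32.97·3.3)·4.85 = 0 → R_y = 883.88485/6.8 = 129.983 ≈ 130.0 kN.
ΣF_y = 0: L_y + 129.983 − 55 − 32.97·3.3 = 0 → L_y = 33.82 kN.
ΣF_x = 0: no horizontal applied forces, so L_x = 0.

L_x = 0, L_y = 33.82 kN, R_y = 130.0 kN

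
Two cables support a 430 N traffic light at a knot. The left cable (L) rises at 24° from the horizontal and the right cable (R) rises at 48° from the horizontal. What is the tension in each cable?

T_L = 302.5 N, T_R = 413.0 N

ΣF_x = 0: −T_L·cos24° + T_R·cos48° = 0 → T_R = 1.36527·T_L.
ΣF_y = 0: T_L·sin24° + T_R·sin48° = 430.
Substitute: T_L·(0.406737 + 1.36527·0.743145) = 430 → T_L = 302.533 ≈ 302.5 N.
Then T_R = 1.36527 × 302.533 = 413.0 N.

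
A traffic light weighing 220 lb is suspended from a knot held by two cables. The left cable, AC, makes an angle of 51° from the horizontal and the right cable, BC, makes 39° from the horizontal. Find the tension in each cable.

T_AC = 171.0 lb, T_BC = 138.5 lb

ΣF_x = 0: −T_AC·cos51° + T_BC·cos39° = 0 → T_BC = 0.809784·T_AC.
ΣF_y = 0: T_AC·sin51° + T_BC·sin39° = 220.
Substitute: T_AC·(0.777146 + 0.809784·0.62932) = 220 → T_AC = 170.972 ≈ 171.0 lb.
Then T_BC = 0.809784 × 170.972 = 138.5 lb.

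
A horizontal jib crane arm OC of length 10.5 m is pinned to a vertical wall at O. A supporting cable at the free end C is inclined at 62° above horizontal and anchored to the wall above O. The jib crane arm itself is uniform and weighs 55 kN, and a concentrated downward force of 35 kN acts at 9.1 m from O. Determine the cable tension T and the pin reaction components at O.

ΣM about O: T·sin62°·10.5 − 55·5.25 − 35·9.1 = 0 → T = 607.25/(10.5·0.882948) = 65.5003 ≈ 65.50 kN.
ΣF_x = 0: O_x − T·cos62° = 0 → O_x = 65.5003 × 0.469472 = 30.75 kN.
ΣF_y = 0: O_y + T·sin62° − 55 − 35 = 0 → O_y = 90 − 65.5003 × 0.882948 = 32.17 kN.

T = 65.50 kN, O_x = 30.75 kN, O_y = 32.17 kN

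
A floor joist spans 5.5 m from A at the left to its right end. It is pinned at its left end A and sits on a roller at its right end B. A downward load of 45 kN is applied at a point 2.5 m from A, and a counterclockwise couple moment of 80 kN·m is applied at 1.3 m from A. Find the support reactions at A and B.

Taking moments about A: B_y·5.5 − 45·2.5 + 80 = 0 → B_y = 32.5/5.5 = 5.90909 ≈ 5.909 kN.
ΣF_y = 0: A_y + 5.90909 − 45 = 0 → A_y = 39.09 kN.
ΣF_x = 0: no horizontal applied forces, so A_x = 0.

A_x = 0, A_y = 39.09 kN, B_y = 5.909 kN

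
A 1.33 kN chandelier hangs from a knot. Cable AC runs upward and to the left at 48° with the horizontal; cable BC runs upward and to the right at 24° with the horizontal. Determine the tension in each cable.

T_AC = 1.278 kN, T_BC = 0.9357 kN

ΣF_x = 0: −T_AC·cos48° + T_BC·cos24° = 0 → T_BC = 0.732455·T_AC.
ΣF_y = 0: T_AC·sin48° + T_BC·sin24° = 1.33.
Substitute: T_AC·(0.743145 + 0.732455·0.406737) = 1.33 → T_AC = 1.27754 ≈ 1.278 kN.
Then T_BC = 0.732455 × 1.27754 = 0.9357 kN.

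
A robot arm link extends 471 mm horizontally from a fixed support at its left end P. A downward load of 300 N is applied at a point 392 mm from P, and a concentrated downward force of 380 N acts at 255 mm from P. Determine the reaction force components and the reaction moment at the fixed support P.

ΣF_x = 0: P_x = 0.
ΣF_y = 0: P_y − 300 − 380 = 0 → P_y = 680.0 N.
ΣM about P: M_P − 300·392 − 380·255 = 0 → M_P = 214500 N·mm.

P_x = 0, P_y = 680.0 N, M_P = 214500 N·mm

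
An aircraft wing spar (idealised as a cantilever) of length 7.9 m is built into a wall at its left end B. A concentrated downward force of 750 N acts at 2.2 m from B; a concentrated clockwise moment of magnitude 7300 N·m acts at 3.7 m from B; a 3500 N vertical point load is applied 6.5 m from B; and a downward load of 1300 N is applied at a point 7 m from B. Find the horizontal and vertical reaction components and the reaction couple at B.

B_x = 0, B_y = 5550 N, M_B = 40800 N·m

ΣF_x = 0: B_x = 0.
ΣF_y = 0: B_y − 750 − 3500 − 1300 = 0 → B_y = 5550 N.
ΣM about B: M_B − 750·2.2 − 7300 − 3500·6.5 − 1300·7 = 0 → M_B = 40800 N·m.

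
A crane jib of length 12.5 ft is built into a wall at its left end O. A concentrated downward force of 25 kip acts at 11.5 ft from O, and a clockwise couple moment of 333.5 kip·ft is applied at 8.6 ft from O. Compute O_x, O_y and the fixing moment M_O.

ΣF_x = 0: O_x = 0.
ΣF_y = 0: O_y − 25 = 0 → O_y = 25.00 kip.
ΣM about O: M_O − 25·11.5 − 333.5 = 0 → M_O = 621.0 kip·ft.

O_x = 0, O_y = 25.00 kip, M_O = 621.0 kip·ft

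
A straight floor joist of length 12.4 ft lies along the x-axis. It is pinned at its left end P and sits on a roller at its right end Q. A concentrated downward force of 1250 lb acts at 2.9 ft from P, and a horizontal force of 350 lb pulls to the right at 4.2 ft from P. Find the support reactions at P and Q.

Moments about P: Q_y·12.4 − 1250·2.9 = 0 → Q_y = 3625/12.4 = 292.339 ≈ 292.3 lb.
ΣF_y = 0: P_y + 292.339 − 1250 = 0 → P_y = 957.7 lb.
ΣF_x = 0: P_x + 350 = 0 → P_x = -350.0 lb.

P_x = -350.0 lb, P_y = 957.7 lb, Q_y = 292.3 lb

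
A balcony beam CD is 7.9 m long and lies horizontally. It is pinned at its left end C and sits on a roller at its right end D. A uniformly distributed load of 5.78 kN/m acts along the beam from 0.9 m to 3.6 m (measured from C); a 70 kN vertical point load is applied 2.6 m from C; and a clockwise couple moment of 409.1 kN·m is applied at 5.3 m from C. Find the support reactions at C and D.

Resultant of the distributed load: 5.78 × 2.7 = 15.606 kN at 2.25 m from C.
ΣM about C: D_y·7.9 − (5.78·2.7)·2.25 − 70·2.6 − 409.1 = 0 → D_y = 626.2135/7.9 = 79.2675 ≈ 79.27 kN.
ΣF_y = 0: C_y + 79.2675 − 5.78·2.7 − 70 = 0 → C_y = 6.338 kN.
ΣF_x = 0: no horizontal applied forces, so C_x = 0.

C_x = 0, C_y = 6.338 kN, D_y = 79.27 kN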